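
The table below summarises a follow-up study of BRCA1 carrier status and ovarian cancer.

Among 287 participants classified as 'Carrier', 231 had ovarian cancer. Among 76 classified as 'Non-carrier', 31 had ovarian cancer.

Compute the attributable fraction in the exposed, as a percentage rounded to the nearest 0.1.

49.3

From the description: a = 231, b = 56, c = 31, d = 45.
Risk in exposed = 231/287 = 0.80488; risk in unexposed = 31/76 = 0.40789.
RR = 0.80488/0.40789 = 1.97325
AR% = (RR − 1)/RR × 100 = (1.97325 − 1)/1.97325 × 100 = 49.3222%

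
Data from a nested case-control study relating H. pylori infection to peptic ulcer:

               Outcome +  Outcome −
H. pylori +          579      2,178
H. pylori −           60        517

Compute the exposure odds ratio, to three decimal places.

Cells: a = 579, b = 2178, c = 60, d = 517.
OR = (a·d)/(b·c) = (579 × 517) / (2178 × 60) = 299343 / 130680 = 2.29066
The odds of peptic ulcer are about 2.29 times as high in the h. pylori + group.

2.291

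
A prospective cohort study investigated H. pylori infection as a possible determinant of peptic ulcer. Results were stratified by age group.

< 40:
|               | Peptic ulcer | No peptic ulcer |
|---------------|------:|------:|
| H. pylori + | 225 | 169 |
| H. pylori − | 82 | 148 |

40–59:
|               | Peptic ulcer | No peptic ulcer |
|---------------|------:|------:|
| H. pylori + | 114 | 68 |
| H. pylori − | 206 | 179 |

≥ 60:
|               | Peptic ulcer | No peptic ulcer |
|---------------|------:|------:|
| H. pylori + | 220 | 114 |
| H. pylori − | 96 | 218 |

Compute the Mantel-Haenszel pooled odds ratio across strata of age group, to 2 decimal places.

OR_MH = Σ(aᵢdᵢ/nᵢ) / Σ(bᵢcᵢ/nᵢ), where nᵢ is the stratum total.
Stratum 1 (< 40): n = 624; a·d/n = 225·148/624 = 53.3654; b·c/n = 169·82/624 = 22.2083
Stratum 2 (40–59): n = 567; a·d/n = 114·179/567 = 35.9894; b·c/n = 68·206/567 = 24.7055
Stratum 3 (≥ 60): n = 648; a·d/n = 220·218/648 = 74.0123; b·c/n = 114·96/648 = 16.8889
OR_MH = (53.3654 + 35.9894 + 74.0123) / (22.2083 + 24.7055 + 16.8889) = 163.3671 / 63.8027 = 2.56051

2.56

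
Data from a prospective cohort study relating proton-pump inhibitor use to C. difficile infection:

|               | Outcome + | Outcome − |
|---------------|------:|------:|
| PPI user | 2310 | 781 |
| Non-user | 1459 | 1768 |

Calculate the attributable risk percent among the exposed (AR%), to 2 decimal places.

39.50

Cells: a = 2310, b = 781, c = 1459, d = 1768.
Risk in exposed = 2310/3091 = 0.74733; risk in unexposed = 1459/3227 = 0.45212.
RR = 0.74733/0.45212 = 1.65294
AR% = (RR − 1)/RR × 100 = (1.65294 − 1)/1.65294 × 100 = 39.5017%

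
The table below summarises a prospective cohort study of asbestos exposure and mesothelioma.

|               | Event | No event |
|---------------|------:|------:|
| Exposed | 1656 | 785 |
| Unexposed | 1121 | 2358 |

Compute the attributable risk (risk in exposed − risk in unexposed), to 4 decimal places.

0.3562

Cells: a = 1656, b = 785, c = 1121, d = 2358.
Risk in exposed = 1656/2441 = 0.678410; risk in unexposed = 1121/3479 = 0.322219.
Risk difference = 0.678410 − 0.322219 = 0.356191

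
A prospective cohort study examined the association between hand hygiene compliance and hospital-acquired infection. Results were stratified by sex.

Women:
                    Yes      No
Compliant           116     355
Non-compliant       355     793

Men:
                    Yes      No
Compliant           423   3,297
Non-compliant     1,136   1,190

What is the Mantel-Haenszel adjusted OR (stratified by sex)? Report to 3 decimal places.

0.201

OR_MH = Σ(aᵢdᵢ/nᵢ) / Σ(bᵢcᵢ/nᵢ), where nᵢ is the stratum total.
Stratum 1 (Women): n = 1619; a·d/n = 116·793/1619 = 56.8178; b·c/n = 355·355/1619 = 77.8413
Stratum 2 (Men): n = 6046; a·d/n = 423·1190/6046 = 83.2567; b·c/n = 3297·1136/6046 = 619.4826
OR_MH = (56.8178 + 83.2567) / (77.8413 + 619.4826) = 140.0745 / 697.3239 = 0.20087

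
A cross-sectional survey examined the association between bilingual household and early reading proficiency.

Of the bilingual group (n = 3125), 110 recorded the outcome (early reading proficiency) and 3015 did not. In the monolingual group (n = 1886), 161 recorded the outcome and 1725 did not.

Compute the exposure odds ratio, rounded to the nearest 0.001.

From the description: a = 110, b = 3015, c = 161, d = 1725.
OR = (a·d)/(b·c) = (110 × 1725) / (3015 × 161) = 189750 / 485415 = 0.39090
Exposure is associated with lower odds of early reading proficiency (OR = 0.39 < 1).

0.391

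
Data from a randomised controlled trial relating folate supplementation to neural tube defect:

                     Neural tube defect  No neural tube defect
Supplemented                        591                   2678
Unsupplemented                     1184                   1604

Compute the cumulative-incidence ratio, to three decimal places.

Cells: a = 591, b = 2678, c = 1184, d = 1604.
Risk in exposed = 591/3269 = 0.18079; risk in unexposed = 1184/2788 = 0.42468.
RR = 0.18079 / 0.42468 = 0.42571
The risk is 57% lower among the exposed than among the unexposed.

0.426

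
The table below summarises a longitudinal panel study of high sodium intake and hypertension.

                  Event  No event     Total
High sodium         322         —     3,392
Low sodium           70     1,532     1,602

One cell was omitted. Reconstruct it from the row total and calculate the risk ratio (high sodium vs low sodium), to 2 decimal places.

2.17

The missing cell is in the exposed row: 3392 − 322 = 3070.
So a = 322, b = 3070, c = 70, d = 1532.
RR = [a/(a+b)] / [c/(c+d)] = (322/3392) / (70/1602) = 0.09493/0.04370 = 2.17252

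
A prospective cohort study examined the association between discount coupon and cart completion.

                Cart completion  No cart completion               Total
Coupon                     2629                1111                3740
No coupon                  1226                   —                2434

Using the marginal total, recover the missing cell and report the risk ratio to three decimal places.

The missing cell is in the unexposed row: 2434 − 1226 = 1208.
So a = 2629, b = 1111, c = 1226, d = 1208.
RR = [a/(a+b)] / [c/(c+d)] = (2629/3740) / (1226/2434) = 0.70294/0.50370 = 1.39556

1.396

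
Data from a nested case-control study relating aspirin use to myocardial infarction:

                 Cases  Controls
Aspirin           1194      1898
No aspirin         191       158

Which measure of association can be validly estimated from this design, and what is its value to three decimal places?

Cells: a = 1194, b = 1898, c = 191, d = 158.
This is a nested case-control study: participants were sampled on outcome status, so risks in the source population cannot be estimated directly — relative risk is not valid here. The odds ratio is the appropriate measure.
OR = (a·d)/(b·c) = (1194 × 158) / (1898 × 191) = 188652 / 362518 = 0.52039

0.520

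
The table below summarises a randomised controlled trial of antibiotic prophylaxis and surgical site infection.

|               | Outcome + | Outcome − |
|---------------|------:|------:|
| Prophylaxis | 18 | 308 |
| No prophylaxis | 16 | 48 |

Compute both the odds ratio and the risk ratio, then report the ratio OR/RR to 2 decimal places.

Cells: a = 18, b = 308, c = 16, d = 48.
OR = (18·48)/(308·16) = 864/4928 = 0.17532
Risk in exposed = 18/326 = 0.05521; risk in unexposed = 16/64 = 0.25000; RR = 0.22086
OR/RR = 0.17532 / 0.22086 = 0.79383
The outcome is not rare, so the OR lies further from 1 than the RR.

0.79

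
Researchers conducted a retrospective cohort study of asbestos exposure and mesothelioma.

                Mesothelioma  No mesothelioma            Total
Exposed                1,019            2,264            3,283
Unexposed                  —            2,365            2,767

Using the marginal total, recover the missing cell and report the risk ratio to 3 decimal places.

2.136

The missing cell is in the unexposed row: 2767 − 2365 = 402.
So a = 1019, b = 2264, c = 402, d = 2365.
RR = [a/(a+b)] / [c/(c+d)] = (1019/3283) / (402/2767) = 0.31039/0.14528 = 2.13642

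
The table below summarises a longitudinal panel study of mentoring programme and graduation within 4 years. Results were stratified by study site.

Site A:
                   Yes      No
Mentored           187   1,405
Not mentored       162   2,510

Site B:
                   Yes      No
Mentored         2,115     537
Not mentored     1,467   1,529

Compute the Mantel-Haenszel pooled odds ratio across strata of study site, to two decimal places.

OR_MH = Σ(aᵢdᵢ/nᵢ) / Σ(bᵢcᵢ/nᵢ), where nᵢ is the stratum total.
Stratum 1 (Site A): n = 4264; a·d/n = 187·2510/4264 = 110.0774; b·c/n = 1405·162/4264 = 53.3795
Stratum 2 (Site B): n = 5648; a·d/n = 2115·1529/5648 = 572.5629; b·c/n = 537·1467/5648 = 139.4793
OR_MH = (110.0774 + 572.5629) / (53.3795 + 139.4793) = 682.6402 / 192.8587 = 3.53959

3.54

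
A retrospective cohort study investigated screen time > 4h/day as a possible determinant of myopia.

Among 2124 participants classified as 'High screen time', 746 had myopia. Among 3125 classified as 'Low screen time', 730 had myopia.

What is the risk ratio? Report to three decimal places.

From the description: a = 746, b = 1378, c = 730, d = 2395.
Risk in exposed = 746/2124 = 0.35122; risk in unexposed = 730/3125 = 0.23360.
RR = 0.35122 / 0.23360 = 1.50353
The risk among the exposed is 1.50 times that among the unexposed.

1.504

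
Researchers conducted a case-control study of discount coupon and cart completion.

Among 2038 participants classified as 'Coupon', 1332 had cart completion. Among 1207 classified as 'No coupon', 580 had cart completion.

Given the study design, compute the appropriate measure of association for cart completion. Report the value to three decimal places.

2.040

From the description: a = 1332, b = 706, c = 580, d = 627.
This is a case-control study: participants were sampled on outcome status, so risks in the source population cannot be estimated directly — relative risk is not valid here. The odds ratio is the appropriate measure.
OR = (a·d)/(b·c) = (1332 × 627) / (706 × 580) = 835164 / 409480 = 2.03957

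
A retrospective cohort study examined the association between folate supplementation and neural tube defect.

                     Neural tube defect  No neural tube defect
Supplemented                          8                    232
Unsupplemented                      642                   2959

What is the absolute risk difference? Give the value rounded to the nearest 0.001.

-0.145

Cells: a = 8, b = 232, c = 642, d = 2959.
Risk in exposed = 8/240 = 0.033333; risk in unexposed = 642/3601 = 0.178284.
Risk difference = 0.033333 − 0.178284 = -0.144950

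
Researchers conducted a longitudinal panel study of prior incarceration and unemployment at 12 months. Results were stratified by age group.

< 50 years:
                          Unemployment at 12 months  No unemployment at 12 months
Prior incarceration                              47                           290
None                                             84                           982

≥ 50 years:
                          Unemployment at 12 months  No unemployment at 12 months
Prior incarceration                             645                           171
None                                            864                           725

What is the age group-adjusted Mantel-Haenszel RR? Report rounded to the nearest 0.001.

RR_MH = Σ(aᵢ·n₀ᵢ/nᵢ) / Σ(cᵢ·n₁ᵢ/nᵢ), with n₁ᵢ = aᵢ+bᵢ (exposed), n₀ᵢ = cᵢ+dᵢ (unexposed), nᵢ = n₁ᵢ+n₀ᵢ.
Stratum 1 (< 50 years): n₁ = 337, n₀ = 1066, n = 1403; a·n₀/n = 47·1066/1403 = 35.7106; c·n₁/n = 84·337/1403 = 20.1768
Stratum 2 (≥ 50 years): n₁ = 816, n₀ = 1589, n = 2405; a·n₀/n = 645·1589/2405 = 426.1559; c·n₁/n = 864·816/2405 = 293.1493
RR_MH = (35.7106 + 426.1559) / (20.1768 + 293.1493) = 461.8665 / 313.3260 = 1.47408

1.474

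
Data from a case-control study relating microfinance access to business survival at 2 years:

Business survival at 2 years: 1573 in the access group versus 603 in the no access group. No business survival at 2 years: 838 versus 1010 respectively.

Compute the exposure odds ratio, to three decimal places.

From the description: a = 1573, b = 838, c = 603, d = 1010.
OR = (a·d)/(b·c) = (1573 × 1010) / (838 × 603) = 1588730 / 505314 = 3.14405
The odds of business survival at 2 years are about 3.14 times as high in the access group.

3.144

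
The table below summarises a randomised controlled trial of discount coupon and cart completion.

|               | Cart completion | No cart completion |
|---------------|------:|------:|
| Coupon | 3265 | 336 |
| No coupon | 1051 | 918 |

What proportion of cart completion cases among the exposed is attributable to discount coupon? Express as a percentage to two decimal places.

41.13

Cells: a = 3265, b = 336, c = 1051, d = 918.
Risk in exposed = 3265/3601 = 0.90669; risk in unexposed = 1051/1969 = 0.53377.
RR = 0.90669/0.53377 = 1.69865
AR% = (RR − 1)/RR × 100 = (1.69865 − 1)/1.69865 × 100 = 41.1296%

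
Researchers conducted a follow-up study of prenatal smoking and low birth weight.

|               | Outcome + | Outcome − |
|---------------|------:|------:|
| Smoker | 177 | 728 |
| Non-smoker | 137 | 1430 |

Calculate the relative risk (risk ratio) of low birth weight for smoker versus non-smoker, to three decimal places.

2.237

Cells: a = 177, b = 728, c = 137, d = 1430.
Risk in exposed = 177/905 = 0.19558; risk in unexposed = 137/1567 = 0.08743.
RR = 0.19558 / 0.08743 = 2.23704
The risk among the exposed is 2.24 times that among the unexposed.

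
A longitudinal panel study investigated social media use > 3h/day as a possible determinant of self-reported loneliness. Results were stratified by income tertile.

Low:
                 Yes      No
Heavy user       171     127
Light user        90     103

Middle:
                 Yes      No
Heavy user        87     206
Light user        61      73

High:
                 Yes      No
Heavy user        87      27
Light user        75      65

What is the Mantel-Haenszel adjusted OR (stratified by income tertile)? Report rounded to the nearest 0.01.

1.20

OR_MH = Σ(aᵢdᵢ/nᵢ) / Σ(bᵢcᵢ/nᵢ), where nᵢ is the stratum total.
Stratum 1 (Low): n = 491; a·d/n = 171·103/491 = 35.8717; b·c/n = 127·90/491 = 23.2790
Stratum 2 (Middle): n = 427; a·d/n = 87·73/427 = 14.8735; b·c/n = 206·61/427 = 29.4286
Stratum 3 (High): n = 254; a·d/n = 87·65/254 = 22.2638; b·c/n = 27·75/254 = 7.9724
OR_MH = (35.8717 + 14.8735 + 22.2638) / (23.2790 + 29.4286 + 7.9724) = 73.0090 / 60.6800 = 1.20318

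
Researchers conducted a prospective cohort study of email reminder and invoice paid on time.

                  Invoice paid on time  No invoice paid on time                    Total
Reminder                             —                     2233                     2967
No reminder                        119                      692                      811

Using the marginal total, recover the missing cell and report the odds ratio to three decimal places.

1.911

The missing cell is in the exposed row: 2967 − 2233 = 734.
So a = 734, b = 2233, c = 119, d = 692.
OR = (a·d)/(b·c) = (734 × 692) / (2233 × 119) = 507928 / 265727 = 1.91147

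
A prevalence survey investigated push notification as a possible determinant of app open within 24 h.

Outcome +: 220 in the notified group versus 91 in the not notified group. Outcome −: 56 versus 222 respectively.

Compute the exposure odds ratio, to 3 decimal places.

9.584

From the description: a = 220, b = 56, c = 91, d = 222.
OR = (a·d)/(b·c) = (220 × 222) / (56 × 91) = 48840 / 5096 = 9.58399
The odds of app open within 24 h are about 9.58 times as high in the notified group.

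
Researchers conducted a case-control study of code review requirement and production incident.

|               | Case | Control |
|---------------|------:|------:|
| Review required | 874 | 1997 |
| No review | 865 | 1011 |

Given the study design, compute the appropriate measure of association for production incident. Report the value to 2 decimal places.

0.51

Cells: a = 874, b = 1997, c = 865, d = 1011.
This is a case-control study: participants were sampled on outcome status, so risks in the source population cannot be estimated directly — relative risk is not valid here. The odds ratio is the appropriate measure.
OR = (a·d)/(b·c) = (874 × 1011) / (1997 × 865) = 883614 / 1727405 = 0.51153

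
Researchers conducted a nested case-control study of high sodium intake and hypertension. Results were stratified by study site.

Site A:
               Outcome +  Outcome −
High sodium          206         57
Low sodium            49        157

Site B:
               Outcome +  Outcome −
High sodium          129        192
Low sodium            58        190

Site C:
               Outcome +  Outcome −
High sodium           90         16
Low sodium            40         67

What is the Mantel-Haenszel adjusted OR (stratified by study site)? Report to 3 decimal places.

OR_MH = Σ(aᵢdᵢ/nᵢ) / Σ(bᵢcᵢ/nᵢ), where nᵢ is the stratum total.
Stratum 1 (Site A): n = 469; a·d/n = 206·157/469 = 68.9595; b·c/n = 57·49/469 = 5.9552
Stratum 2 (Site B): n = 569; a·d/n = 129·190/569 = 43.0756; b·c/n = 192·58/569 = 19.5712
Stratum 3 (Site C): n = 213; a·d/n = 90·67/213 = 28.3099; b·c/n = 16·40/213 = 3.0047
OR_MH = (68.9595 + 43.0756 + 28.3099) / (5.9552 + 19.5712 + 3.0047) = 140.3449 / 28.5311 = 4.91902

4.919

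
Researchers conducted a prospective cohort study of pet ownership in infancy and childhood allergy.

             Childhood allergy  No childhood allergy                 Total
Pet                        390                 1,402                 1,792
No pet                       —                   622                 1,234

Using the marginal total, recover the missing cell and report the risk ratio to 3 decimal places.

0.439

The missing cell is in the unexposed row: 1234 − 622 = 612.
So a = 390, b = 1402, c = 612, d = 622.
RR = [a/(a+b)] / [c/(c+d)] = (390/1792) / (612/1234) = 0.21763/0.49595 = 0.43882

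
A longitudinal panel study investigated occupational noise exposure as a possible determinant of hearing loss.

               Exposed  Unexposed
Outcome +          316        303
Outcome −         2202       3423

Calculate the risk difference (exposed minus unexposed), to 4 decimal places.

0.0442

Reading the table with exposure as columns: a = 316 (Exposed, case), b = 2202 (Exposed, non-case), c = 303 (Unexposed, case), d = 3423.
Risk in exposed = 316/2518 = 0.125496; risk in unexposed = 303/3726 = 0.081320.
Risk difference = 0.125496 − 0.081320 = 0.044176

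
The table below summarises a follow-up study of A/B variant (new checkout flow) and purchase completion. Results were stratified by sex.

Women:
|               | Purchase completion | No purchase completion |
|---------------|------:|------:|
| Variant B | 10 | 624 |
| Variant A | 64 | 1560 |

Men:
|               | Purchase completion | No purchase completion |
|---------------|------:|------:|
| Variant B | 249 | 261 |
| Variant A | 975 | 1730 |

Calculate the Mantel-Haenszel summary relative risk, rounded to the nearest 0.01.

RR_MH = Σ(aᵢ·n₀ᵢ/nᵢ) / Σ(cᵢ·n₁ᵢ/nᵢ), with n₁ᵢ = aᵢ+bᵢ (exposed), n₀ᵢ = cᵢ+dᵢ (unexposed), nᵢ = n₁ᵢ+n₀ᵢ.
Stratum 1 (Women): n₁ = 634, n₀ = 1624, n = 2258; a·n₀/n = 10·1624/2258 = 7.1922; c·n₁/n = 64·634/2258 = 17.9699
Stratum 2 (Men): n₁ = 510, n₀ = 2705, n = 3215; a·n₀/n = 249·2705/3215 = 209.5008; c·n₁/n = 975·510/3215 = 154.6656
RR_MH = (7.1922 + 209.5008) / (17.9699 + 154.6656) = 216.6930 / 172.6355 = 1.25521

1.26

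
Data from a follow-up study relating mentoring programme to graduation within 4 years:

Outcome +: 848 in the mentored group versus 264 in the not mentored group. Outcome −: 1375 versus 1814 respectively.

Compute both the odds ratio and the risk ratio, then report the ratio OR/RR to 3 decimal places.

1.411

From the description: a = 848, b = 1375, c = 264, d = 1814.
OR = (848·1814)/(1375·264) = 1538272/363000 = 4.23766
Risk in exposed = 848/2223 = 0.38147; risk in unexposed = 264/2078 = 0.12705; RR = 3.00260
OR/RR = 4.23766 / 3.00260 = 1.41133
The outcome is not rare, so the OR lies further from 1 than the RR.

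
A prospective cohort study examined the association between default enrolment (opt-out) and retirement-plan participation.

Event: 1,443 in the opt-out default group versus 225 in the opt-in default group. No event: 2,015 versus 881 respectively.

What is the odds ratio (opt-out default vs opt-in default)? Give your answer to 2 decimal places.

From the description: a = 1443, b = 2015, c = 225, d = 881.
OR = (a·d)/(b·c) = (1443 × 881) / (2015 × 225) = 1271283 / 453375 = 2.80404
The odds of retirement-plan participation are about 2.80 times as high in the opt-out default group.

2.80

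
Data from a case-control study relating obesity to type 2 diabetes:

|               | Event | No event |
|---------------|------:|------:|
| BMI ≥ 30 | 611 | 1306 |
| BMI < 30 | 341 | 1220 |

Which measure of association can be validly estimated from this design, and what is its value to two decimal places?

Cells: a = 611, b = 1306, c = 341, d = 1220.
This is a case-control study: participants were sampled on outcome status, so risks in the source population cannot be estimated directly — relative risk is not valid here. The odds ratio is the appropriate measure.
OR = (a·d)/(b·c) = (611 × 1220) / (1306 × 341) = 745420 / 445346 = 1.67380

1.67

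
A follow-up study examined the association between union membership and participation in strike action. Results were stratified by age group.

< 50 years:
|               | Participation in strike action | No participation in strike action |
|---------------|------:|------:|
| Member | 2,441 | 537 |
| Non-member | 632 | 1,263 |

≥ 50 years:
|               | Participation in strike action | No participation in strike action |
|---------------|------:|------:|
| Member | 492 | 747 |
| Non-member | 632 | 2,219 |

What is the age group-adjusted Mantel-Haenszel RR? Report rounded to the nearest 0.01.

RR_MH = Σ(aᵢ·n₀ᵢ/nᵢ) / Σ(cᵢ·n₁ᵢ/nᵢ), with n₁ᵢ = aᵢ+bᵢ (exposed), n₀ᵢ = cᵢ+dᵢ (unexposed), nᵢ = n₁ᵢ+n₀ᵢ.
Stratum 1 (< 50 years): n₁ = 2978, n₀ = 1895, n = 4873; a·n₀/n = 2441·1895/4873 = 949.2499; c·n₁/n = 632·2978/4873 = 386.2294
Stratum 2 (≥ 50 years): n₁ = 1239, n₀ = 2851, n = 4090; a·n₀/n = 492·2851/4090 = 342.9565; c·n₁/n = 632·1239/4090 = 191.4543
RR_MH = (949.2499 + 342.9565) / (386.2294 + 191.4543) = 1292.2064 / 577.6837 = 2.23688

2.24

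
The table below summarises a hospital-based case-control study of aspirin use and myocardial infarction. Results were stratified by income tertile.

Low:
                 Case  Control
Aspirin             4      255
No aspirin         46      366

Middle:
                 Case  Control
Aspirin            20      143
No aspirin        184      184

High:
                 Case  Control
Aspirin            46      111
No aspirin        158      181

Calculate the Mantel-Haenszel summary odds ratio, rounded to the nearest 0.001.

OR_MH = Σ(aᵢdᵢ/nᵢ) / Σ(bᵢcᵢ/nᵢ), where nᵢ is the stratum total.
Stratum 1 (Low): n = 671; a·d/n = 4·366/671 = 2.1818; b·c/n = 255·46/671 = 17.4814
Stratum 2 (Middle): n = 531; a·d/n = 20·184/531 = 6.9303; b·c/n = 143·184/531 = 49.5518
Stratum 3 (High): n = 496; a·d/n = 46·181/496 = 16.7863; b·c/n = 111·158/496 = 35.3589
OR_MH = (2.1818 + 6.9303 + 16.7863) / (17.4814 + 49.5518 + 35.3589) = 25.8984 / 102.3920 = 0.25293

0.253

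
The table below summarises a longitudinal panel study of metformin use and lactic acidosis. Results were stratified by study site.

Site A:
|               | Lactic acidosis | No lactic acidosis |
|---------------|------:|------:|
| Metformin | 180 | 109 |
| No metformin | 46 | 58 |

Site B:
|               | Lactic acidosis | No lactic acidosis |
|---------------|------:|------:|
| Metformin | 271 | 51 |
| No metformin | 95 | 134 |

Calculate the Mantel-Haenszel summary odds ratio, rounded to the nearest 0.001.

OR_MH = Σ(aᵢdᵢ/nᵢ) / Σ(bᵢcᵢ/nᵢ), where nᵢ is the stratum total.
Stratum 1 (Site A): n = 393; a·d/n = 180·58/393 = 26.5649; b·c/n = 109·46/393 = 12.7583
Stratum 2 (Site B): n = 551; a·d/n = 271·134/551 = 65.9056; b·c/n = 51·95/551 = 8.7931
OR_MH = (26.5649 + 65.9056) / (12.7583 + 8.7931) = 92.4705 / 21.5514 = 4.29070

4.291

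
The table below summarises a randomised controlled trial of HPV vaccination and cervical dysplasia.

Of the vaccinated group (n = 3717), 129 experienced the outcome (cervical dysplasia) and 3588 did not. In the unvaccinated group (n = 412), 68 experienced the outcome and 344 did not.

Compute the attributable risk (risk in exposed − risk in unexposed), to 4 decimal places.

-0.1303

From the description: a = 129, b = 3588, c = 68, d = 344.
Risk in exposed = 129/3717 = 0.034705; risk in unexposed = 68/412 = 0.165049.
Risk difference = 0.034705 − 0.165049 = -0.130343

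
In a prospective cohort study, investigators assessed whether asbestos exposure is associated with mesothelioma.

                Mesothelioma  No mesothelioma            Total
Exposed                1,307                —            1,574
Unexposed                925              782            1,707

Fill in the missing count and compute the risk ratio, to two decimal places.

The missing cell is in the exposed row: 1574 − 1307 = 267.
So a = 1307, b = 267, c = 925, d = 782.
RR = [a/(a+b)] / [c/(c+d)] = (1307/1574) / (925/1707) = 0.83037/0.54189 = 1.53237

1.53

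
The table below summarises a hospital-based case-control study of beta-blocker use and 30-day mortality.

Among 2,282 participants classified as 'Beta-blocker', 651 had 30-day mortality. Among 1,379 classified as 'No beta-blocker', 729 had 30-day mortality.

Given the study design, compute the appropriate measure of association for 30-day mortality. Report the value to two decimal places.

From the description: a = 651, b = 1631, c = 729, d = 650.
This is a hospital-based case-control study: participants were sampled on outcome status, so risks in the source population cannot be estimated directly — relative risk is not valid here. The odds ratio is the appropriate measure.
OR = (a·d)/(b·c) = (651 × 650) / (1631 × 729) = 423150 / 1188999 = 0.35589

0.36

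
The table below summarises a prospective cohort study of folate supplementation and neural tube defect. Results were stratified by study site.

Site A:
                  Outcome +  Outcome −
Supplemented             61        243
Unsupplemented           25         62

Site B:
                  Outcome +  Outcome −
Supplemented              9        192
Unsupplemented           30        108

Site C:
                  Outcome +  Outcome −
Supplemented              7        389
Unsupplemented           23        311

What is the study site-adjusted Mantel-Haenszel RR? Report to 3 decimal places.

0.411

RR_MH = Σ(aᵢ·n₀ᵢ/nᵢ) / Σ(cᵢ·n₁ᵢ/nᵢ), with n₁ᵢ = aᵢ+bᵢ (exposed), n₀ᵢ = cᵢ+dᵢ (unexposed), nᵢ = n₁ᵢ+n₀ᵢ.
Stratum 1 (Site A): n₁ = 304, n₀ = 87, n = 391; a·n₀/n = 61·87/391 = 13.5729; c·n₁/n = 25·304/391 = 19.4373
Stratum 2 (Site B): n₁ = 201, n₀ = 138, n = 339; a·n₀/n = 9·138/339 = 3.6637; c·n₁/n = 30·201/339 = 17.7876
Stratum 3 (Site C): n₁ = 396, n₀ = 334, n = 730; a·n₀/n = 7·334/730 = 3.2027; c·n₁/n = 23·396/730 = 12.4767
RR_MH = (13.5729 + 3.6637 + 3.2027) / (19.4373 + 17.7876 + 12.4767) = 20.4393 / 49.7017 = 0.41124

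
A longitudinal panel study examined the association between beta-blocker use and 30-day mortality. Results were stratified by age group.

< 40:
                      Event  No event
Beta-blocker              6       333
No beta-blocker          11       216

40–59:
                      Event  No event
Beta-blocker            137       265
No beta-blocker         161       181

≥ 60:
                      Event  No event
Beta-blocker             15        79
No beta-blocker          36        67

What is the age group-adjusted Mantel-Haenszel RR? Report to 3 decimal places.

0.661

RR_MH = Σ(aᵢ·n₀ᵢ/nᵢ) / Σ(cᵢ·n₁ᵢ/nᵢ), with n₁ᵢ = aᵢ+bᵢ (exposed), n₀ᵢ = cᵢ+dᵢ (unexposed), nᵢ = n₁ᵢ+n₀ᵢ.
Stratum 1 (< 40): n₁ = 339, n₀ = 227, n = 566; a·n₀/n = 6·227/566 = 2.4064; c·n₁/n = 11·339/566 = 6.5883
Stratum 2 (40–59): n₁ = 402, n₀ = 342, n = 744; a·n₀/n = 137·342/744 = 62.9758; c·n₁/n = 161·402/744 = 86.9919
Stratum 3 (≥ 60): n₁ = 94, n₀ = 103, n = 197; a·n₀/n = 15·103/197 = 7.8426; c·n₁/n = 36·94/197 = 17.1777
RR_MH = (2.4064 + 62.9758 + 7.8426) / (6.5883 + 86.9919 + 17.1777) = 73.2248 / 110.7579 = 0.66112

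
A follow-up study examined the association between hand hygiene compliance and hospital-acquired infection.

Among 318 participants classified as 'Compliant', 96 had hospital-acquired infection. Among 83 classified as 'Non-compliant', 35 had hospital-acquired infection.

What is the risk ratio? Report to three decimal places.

0.716

From the description: a = 96, b = 222, c = 35, d = 48.
Risk in exposed = 96/318 = 0.30189; risk in unexposed = 35/83 = 0.42169.
RR = 0.30189 / 0.42169 = 0.71590
The risk is 28% lower among the exposed than among the unexposed.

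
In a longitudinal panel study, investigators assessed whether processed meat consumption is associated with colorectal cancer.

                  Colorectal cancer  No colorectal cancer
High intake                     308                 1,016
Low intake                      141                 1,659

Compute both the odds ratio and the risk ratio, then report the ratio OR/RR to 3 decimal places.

Cells: a = 308, b = 1016, c = 141, d = 1659.
OR = (308·1659)/(1016·141) = 510972/143256 = 3.56685
Risk in exposed = 308/1324 = 0.23263; risk in unexposed = 141/1800 = 0.07833; RR = 2.96972
OR/RR = 3.56685 / 2.96972 = 1.20107
The outcome is not rare, so the OR lies further from 1 than the RR.

1.201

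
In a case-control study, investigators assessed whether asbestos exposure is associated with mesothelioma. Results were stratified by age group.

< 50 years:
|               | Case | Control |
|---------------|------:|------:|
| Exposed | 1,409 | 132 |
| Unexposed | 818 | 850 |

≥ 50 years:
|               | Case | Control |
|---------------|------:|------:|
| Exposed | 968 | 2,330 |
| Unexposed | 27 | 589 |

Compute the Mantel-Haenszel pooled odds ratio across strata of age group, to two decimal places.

OR_MH = Σ(aᵢdᵢ/nᵢ) / Σ(bᵢcᵢ/nᵢ), where nᵢ is the stratum total.
Stratum 1 (< 50 years): n = 3209; a·d/n = 1409·850/3209 = 373.2160; b·c/n = 132·818/3209 = 33.6479
Stratum 2 (≥ 50 years): n = 3914; a·d/n = 968·589/3914 = 145.6699; b·c/n = 2330·27/3914 = 16.0731
OR_MH = (373.2160 + 145.6699) / (33.6479 + 16.0731) = 518.8859 / 49.7209 = 10.43596

10.44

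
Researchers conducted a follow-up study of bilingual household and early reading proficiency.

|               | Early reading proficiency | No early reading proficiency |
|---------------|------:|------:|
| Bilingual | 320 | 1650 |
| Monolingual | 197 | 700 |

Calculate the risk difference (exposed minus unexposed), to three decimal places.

-0.057

Cells: a = 320, b = 1650, c = 197, d = 700.
Risk in exposed = 320/1970 = 0.162437; risk in unexposed = 197/897 = 0.219621.
Risk difference = 0.162437 − 0.219621 = -0.057184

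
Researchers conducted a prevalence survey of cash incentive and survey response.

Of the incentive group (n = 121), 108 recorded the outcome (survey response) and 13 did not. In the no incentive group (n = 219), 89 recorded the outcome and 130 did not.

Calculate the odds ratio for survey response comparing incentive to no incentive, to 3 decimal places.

From the description: a = 108, b = 13, c = 89, d = 130.
OR = (a·d)/(b·c) = (108 × 130) / (13 × 89) = 14040 / 1157 = 12.13483
The odds of survey response are about 12.13 times as high in the incentive group.

12.135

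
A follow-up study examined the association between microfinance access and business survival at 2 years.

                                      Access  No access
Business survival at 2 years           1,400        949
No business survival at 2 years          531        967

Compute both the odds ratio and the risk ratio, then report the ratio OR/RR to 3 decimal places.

Reading the table with exposure as columns: a = 1400 (Access, case), b = 531 (Access, non-case), c = 949 (No access, case), d = 967.
OR = (1400·967)/(531·949) = 1353800/503919 = 2.68654
Risk in exposed = 1400/1931 = 0.72501; risk in unexposed = 949/1916 = 0.49530; RR = 1.46378
OR/RR = 2.68654 / 1.46378 = 1.83535
The outcome is not rare, so the OR lies further from 1 than the RR.

1.835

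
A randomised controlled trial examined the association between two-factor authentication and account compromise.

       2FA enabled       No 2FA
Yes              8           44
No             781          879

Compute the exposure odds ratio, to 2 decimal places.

0.20

Reading the table with exposure as columns: a = 8 (2FA enabled, case), b = 781 (2FA enabled, non-case), c = 44 (No 2FA, case), d = 879.
OR = (a·d)/(b·c) = (8 × 879) / (781 × 44) = 7032 / 34364 = 0.20463
Exposure is associated with lower odds of account compromise (OR = 0.20 < 1).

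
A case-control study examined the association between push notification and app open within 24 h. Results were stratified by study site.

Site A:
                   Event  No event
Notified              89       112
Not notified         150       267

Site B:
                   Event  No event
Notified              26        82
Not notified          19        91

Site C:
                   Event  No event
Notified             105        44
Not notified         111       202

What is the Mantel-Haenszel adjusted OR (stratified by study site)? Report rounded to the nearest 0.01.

OR_MH = Σ(aᵢdᵢ/nᵢ) / Σ(bᵢcᵢ/nᵢ), where nᵢ is the stratum total.
Stratum 1 (Site A): n = 618; a·d/n = 89·267/618 = 38.4515; b·c/n = 112·150/618 = 27.1845
Stratum 2 (Site B): n = 218; a·d/n = 26·91/218 = 10.8532; b·c/n = 82·19/218 = 7.1468
Stratum 3 (Site C): n = 462; a·d/n = 105·202/462 = 45.9091; b·c/n = 44·111/462 = 10.5714
OR_MH = (38.4515 + 10.8532 + 45.9091) / (27.1845 + 7.1468 + 10.5714) = 95.2138 / 44.9027 = 2.12045

2.12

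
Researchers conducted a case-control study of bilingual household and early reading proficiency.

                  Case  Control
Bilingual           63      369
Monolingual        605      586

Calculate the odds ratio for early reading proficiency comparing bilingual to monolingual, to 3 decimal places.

0.165

Cells: a = 63, b = 369, c = 605, d = 586.
OR = (a·d)/(b·c) = (63 × 586) / (369 × 605) = 36918 / 223245 = 0.16537
Exposure is associated with lower odds of early reading proficiency (OR = 0.17 < 1).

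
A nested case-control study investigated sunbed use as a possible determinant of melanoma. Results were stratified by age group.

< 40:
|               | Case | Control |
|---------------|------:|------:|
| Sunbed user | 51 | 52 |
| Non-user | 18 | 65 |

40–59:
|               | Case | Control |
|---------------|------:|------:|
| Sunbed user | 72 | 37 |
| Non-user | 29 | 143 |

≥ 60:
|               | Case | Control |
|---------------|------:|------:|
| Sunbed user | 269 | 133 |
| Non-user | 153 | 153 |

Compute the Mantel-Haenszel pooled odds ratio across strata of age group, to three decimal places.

2.995

OR_MH = Σ(aᵢdᵢ/nᵢ) / Σ(bᵢcᵢ/nᵢ), where nᵢ is the stratum total.
Stratum 1 (< 40): n = 186; a·d/n = 51·65/186 = 17.8226; b·c/n = 52·18/186 = 5.0323
Stratum 2 (40–59): n = 281; a·d/n = 72·143/281 = 36.6406; b·c/n = 37·29/281 = 3.8185
Stratum 3 (≥ 60): n = 708; a·d/n = 269·153/708 = 58.1314; b·c/n = 133·153/708 = 28.7415
OR_MH = (17.8226 + 36.6406 + 58.1314) / (5.0323 + 3.8185 + 28.7415) = 112.5945 / 37.5923 = 2.99515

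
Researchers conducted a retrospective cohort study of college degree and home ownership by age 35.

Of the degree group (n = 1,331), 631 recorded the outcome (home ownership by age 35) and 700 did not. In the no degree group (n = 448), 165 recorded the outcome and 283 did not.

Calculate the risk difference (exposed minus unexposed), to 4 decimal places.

From the description: a = 631, b = 700, c = 165, d = 283.
Risk in exposed = 631/1331 = 0.474080; risk in unexposed = 165/448 = 0.368304.
Risk difference = 0.474080 − 0.368304 = 0.105776

0.1058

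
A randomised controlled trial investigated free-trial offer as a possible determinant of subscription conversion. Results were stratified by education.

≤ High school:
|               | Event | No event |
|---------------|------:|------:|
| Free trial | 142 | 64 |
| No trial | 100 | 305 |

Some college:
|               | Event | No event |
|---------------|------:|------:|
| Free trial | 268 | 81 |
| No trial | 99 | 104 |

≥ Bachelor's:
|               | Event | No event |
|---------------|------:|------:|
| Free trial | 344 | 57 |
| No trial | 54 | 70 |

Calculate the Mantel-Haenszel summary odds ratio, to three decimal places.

OR_MH = Σ(aᵢdᵢ/nᵢ) / Σ(bᵢcᵢ/nᵢ), where nᵢ is the stratum total.
Stratum 1 (≤ High school): n = 611; a·d/n = 142·305/611 = 70.8838; b·c/n = 64·100/611 = 10.4746
Stratum 2 (Some college): n = 552; a·d/n = 268·104/552 = 50.4928; b·c/n = 81·99/552 = 14.5272
Stratum 3 (≥ Bachelor's): n = 525; a·d/n = 344·70/525 = 45.8667; b·c/n = 57·54/525 = 5.8629
OR_MH = (70.8838 + 50.4928 + 45.8667) / (10.4746 + 14.5272 + 5.8629) = 167.2432 / 30.8647 = 5.41860

5.419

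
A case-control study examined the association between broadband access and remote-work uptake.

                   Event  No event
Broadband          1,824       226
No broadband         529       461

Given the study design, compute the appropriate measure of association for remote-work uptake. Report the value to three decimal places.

7.033

Cells: a = 1824, b = 226, c = 529, d = 461.
This is a case-control study: participants were sampled on outcome status, so risks in the source population cannot be estimated directly — relative risk is not valid here. The odds ratio is the appropriate measure.
OR = (a·d)/(b·c) = (1824 × 461) / (226 × 529) = 840864 / 119554 = 7.03334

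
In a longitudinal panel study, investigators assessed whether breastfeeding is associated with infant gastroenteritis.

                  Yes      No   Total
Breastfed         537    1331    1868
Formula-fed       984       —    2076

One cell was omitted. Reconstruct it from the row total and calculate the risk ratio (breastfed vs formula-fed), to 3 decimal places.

The missing cell is in the unexposed row: 2076 − 984 = 1092.
So a = 537, b = 1331, c = 984, d = 1092.
RR = [a/(a+b)] / [c/(c+d)] = (537/1868) / (984/2076) = 0.28747/0.47399 = 0.60650

0.606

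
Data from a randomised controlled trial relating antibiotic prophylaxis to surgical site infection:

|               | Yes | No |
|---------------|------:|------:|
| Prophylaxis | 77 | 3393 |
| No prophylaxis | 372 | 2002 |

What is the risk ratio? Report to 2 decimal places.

Cells: a = 77, b = 3393, c = 372, d = 2002.
Risk in exposed = 77/3470 = 0.02219; risk in unexposed = 372/2374 = 0.15670.
RR = 0.02219 / 0.15670 = 0.14161
The risk is 86% lower among the exposed than among the unexposed.

0.14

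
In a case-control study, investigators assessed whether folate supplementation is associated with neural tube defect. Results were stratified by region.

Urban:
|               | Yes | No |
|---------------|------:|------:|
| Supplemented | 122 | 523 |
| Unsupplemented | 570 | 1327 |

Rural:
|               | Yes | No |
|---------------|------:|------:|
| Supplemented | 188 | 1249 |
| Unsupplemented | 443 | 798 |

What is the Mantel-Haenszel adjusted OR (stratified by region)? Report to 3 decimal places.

0.370

OR_MH = Σ(aᵢdᵢ/nᵢ) / Σ(bᵢcᵢ/nᵢ), where nᵢ is the stratum total.
Stratum 1 (Urban): n = 2542; a·d/n = 122·1327/2542 = 63.6876; b·c/n = 523·570/2542 = 117.2738
Stratum 2 (Rural): n = 2678; a·d/n = 188·798/2678 = 56.0209; b·c/n = 1249·443/2678 = 206.6120
OR_MH = (63.6876 + 56.0209) / (117.2738 + 206.6120) = 119.7086 / 323.8858 = 0.36960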